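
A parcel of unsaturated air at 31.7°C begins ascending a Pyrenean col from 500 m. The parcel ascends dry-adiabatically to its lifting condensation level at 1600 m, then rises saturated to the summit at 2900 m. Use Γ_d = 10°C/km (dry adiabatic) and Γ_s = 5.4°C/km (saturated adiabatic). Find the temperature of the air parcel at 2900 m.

500 → 1600 m (dry, 10°C/km): ΔT = -10 × 1.1 = -11°C → T = 20.7°C
1600 → 2900 m (saturated, 5.4°C/km): ΔT = -5.4 × 1.3 = -7.02°C → T = 13.68°C

13.68°C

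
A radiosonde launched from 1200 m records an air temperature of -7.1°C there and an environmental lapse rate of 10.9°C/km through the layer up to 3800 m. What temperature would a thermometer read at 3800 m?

Environmental to 3800 m: -10.9 × 2.6 km = -28.34°C, so T = -35.44°C.

-35.44°C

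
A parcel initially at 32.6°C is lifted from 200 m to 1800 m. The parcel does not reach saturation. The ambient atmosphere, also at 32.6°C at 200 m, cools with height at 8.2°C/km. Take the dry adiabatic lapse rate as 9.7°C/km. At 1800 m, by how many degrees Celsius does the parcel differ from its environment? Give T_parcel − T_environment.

-2.4°C (parcel cooler than environment)

Parcel:
  Dry to 1800 m: -9.7 × 1.6 km = -15.52°C, so T = 17.08°C.
Environment:
  Environment to 1800 m: -8.2 × 1.6 km = -13.12°C, so T = 19.48°C.
T_parcel − T_env = 17.08 − 19.48 = -2.4°C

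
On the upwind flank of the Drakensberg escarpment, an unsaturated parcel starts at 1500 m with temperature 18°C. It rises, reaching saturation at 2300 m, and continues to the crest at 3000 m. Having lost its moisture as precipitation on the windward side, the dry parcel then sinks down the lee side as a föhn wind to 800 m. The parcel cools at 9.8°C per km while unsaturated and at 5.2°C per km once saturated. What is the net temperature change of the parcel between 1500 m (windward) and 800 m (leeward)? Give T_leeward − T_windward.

+10.08°C

Dry to 2300 m: -9.8 × 0.8 km = -7.84°C, so T = 10.16°C.
Saturated to 3000 m: -5.2 × 0.7 km = -3.64°C, so T = 6.52°C.
Dry descent to 800 m: +9.8 × 2.2 km = +21.56°C, so T = 28.08°C.
Net change vs windward start: 28.08 − 18 = +10.08°C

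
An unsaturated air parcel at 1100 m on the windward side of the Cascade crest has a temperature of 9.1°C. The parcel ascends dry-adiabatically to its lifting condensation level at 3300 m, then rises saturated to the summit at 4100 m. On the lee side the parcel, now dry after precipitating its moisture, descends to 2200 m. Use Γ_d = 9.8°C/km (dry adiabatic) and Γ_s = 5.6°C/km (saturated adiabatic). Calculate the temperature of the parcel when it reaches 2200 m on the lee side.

1100 → 3300 m (dry, 9.8°C/km): ΔT = -9.8 × 2.2 = -21.56°C → T = -12.46°C
3300 → 4100 m (saturated, 5.6°C/km): ΔT = -5.6 × 0.8 = -4.48°C → T = -16.94°C
4100 → 2200 m (dry descent, 9.8°C/km): ΔT = +9.8 × 1.9 = +18.62°C → T = 1.68°C

1.68°C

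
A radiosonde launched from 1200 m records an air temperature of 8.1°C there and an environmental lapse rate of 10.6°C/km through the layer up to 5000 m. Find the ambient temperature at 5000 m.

Environmental to 5000 m: -10.6 × 3.8 km = -40.28°C, so T = -32.18°C.

-32.18°C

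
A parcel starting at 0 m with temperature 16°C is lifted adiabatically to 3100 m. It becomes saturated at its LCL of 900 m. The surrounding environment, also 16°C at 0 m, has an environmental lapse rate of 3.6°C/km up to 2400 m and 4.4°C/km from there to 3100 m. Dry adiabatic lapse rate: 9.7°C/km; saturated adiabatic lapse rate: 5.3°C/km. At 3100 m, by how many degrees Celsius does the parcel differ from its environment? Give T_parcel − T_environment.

-8.67°C (parcel cooler than environment)

Parcel:
  From 0 m to 900 m (dry): cools by 9.7 × 0.9 = 8.73°C, giving 7.27°C.
  From 900 m to 3100 m (saturated): cools by 5.3 × 2.2 = 11.66°C, giving -4.39°C.
Environment:
  From 0 m to 2400 m (environment, lower layer): cools by 3.6 × 2.4 = 8.64°C, giving 7.36°C.
  From 2400 m to 3100 m (environment, upper layer): cools by 4.4 × 0.7 = 3.08°C, giving 4.28°C.
T_parcel − T_env = -4.39 − 4.28 = -8.67°C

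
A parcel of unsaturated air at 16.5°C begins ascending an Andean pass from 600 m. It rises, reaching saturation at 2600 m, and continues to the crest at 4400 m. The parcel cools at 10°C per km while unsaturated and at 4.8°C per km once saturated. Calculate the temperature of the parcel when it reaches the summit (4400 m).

Dry to 2600 m: -10 × 2 km = -20°C, so T = -3.5°C.
Saturated to 4400 m: -4.8 × 1.8 km = -8.64°C, so T = -12.14°C.

-12.14°C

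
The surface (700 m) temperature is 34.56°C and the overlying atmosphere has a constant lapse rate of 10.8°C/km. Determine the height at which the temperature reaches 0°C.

Height above start = (34.56 − 0) / 10.8 = 3.2 km
Altitude = 700 m + 3200 m = 3900 m

3900 m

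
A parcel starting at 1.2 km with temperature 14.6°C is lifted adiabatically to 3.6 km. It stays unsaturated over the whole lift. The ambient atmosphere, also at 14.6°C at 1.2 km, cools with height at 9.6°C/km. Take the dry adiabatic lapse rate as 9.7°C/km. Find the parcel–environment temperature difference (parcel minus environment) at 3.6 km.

Parcel:
  1200 → 3600 m (dry, 9.7°C/km): ΔT = -9.7 × 2.4 = -23.28°C → T = -8.68°C
Environment:
  1200 → 3600 m (environment, 9.6°C/km): ΔT = -9.6 × 2.4 = -23.04°C → T = -8.44°C
T_parcel − T_env = -8.68 − (-8.44) = -0.24°C

-0.24°C (parcel cooler than environment)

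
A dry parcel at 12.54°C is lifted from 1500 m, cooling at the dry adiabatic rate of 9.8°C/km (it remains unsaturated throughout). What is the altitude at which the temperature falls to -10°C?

3800 m

Height above start = (12.54 − (-10)) / 9.8 = 2.3 km
Altitude = 1500 m + 2300 m = 3800 m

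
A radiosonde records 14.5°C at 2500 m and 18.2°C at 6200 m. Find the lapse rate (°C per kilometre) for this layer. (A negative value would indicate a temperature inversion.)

Γ = −ΔT/Δz = (14.5 − 18.2) / (6200 − 2500) m
  = -3.7°C / 3.7 km = -1°C/km

-1°C/km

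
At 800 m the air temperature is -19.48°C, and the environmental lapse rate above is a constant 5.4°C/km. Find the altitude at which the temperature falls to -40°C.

4600 m

Height above start = (-19.48 − (-40)) / 5.4 = 3.8 km
Altitude = 800 m + 3800 m = 4600 m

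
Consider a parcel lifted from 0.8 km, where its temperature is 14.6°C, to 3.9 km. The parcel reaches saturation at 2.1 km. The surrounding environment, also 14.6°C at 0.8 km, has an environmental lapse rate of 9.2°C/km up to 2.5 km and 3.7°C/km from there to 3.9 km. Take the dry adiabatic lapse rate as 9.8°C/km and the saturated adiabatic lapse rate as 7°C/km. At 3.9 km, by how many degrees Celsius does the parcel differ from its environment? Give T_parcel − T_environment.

Parcel:
  800 → 2100 m (dry, 9.8°C/km): ΔT = -9.8 × 1.3 = -12.74°C → T = 1.86°C
  2100 → 3900 m (saturated, 7°C/km): ΔT = -7 × 1.8 = -12.6°C → T = -10.74°C
Environment:
  800 → 2500 m (environment, lower layer, 9.2°C/km): ΔT = -9.2 × 1.7 = -15.64°C → T = -1.04°C
  2500 → 3900 m (environment, upper layer, 3.7°C/km): ΔT = -3.7 × 1.4 = -5.18°C → T = -6.22°C
T_parcel − T_env = -10.74 − (-6.22) = -4.52°C

-4.52°C (parcel cooler than environment)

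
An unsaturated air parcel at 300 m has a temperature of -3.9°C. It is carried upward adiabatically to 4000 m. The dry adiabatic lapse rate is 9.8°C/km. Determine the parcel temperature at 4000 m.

-40.16°C

300 → 4000 m (dry adiabatic, 9.8°C/km): ΔT = -9.8 × 3.7 = -36.26°C → T = -40.16°C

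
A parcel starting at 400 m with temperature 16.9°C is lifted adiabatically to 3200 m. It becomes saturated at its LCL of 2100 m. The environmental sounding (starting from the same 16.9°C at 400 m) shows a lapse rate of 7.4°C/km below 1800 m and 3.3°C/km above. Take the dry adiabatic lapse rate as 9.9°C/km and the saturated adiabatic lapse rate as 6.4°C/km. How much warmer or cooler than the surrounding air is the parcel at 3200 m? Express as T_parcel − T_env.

Parcel:
  From 400 m to 2100 m (dry): cools by 9.9 × 1.7 = 16.83°C, giving 0.07°C.
  From 2100 m to 3200 m (saturated): cools by 6.4 × 1.1 = 7.04°C, giving -6.97°C.
Environment:
  From 400 m to 1800 m (environment, lower layer): cools by 7.4 × 1.4 = 10.36°C, giving 6.54°C.
  From 1800 m to 3200 m (environment, upper layer): cools by 3.3 × 1.4 = 4.62°C, giving 1.92°C.
T_parcel − T_env = -6.97 − 1.92 = -8.89°C

-8.89°C (parcel cooler than environment)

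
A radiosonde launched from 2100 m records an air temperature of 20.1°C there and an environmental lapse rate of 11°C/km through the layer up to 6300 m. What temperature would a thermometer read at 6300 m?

-26.1°C

Environmental to 6300 m: -11 × 4.2 km = -46.2°C, so T = -26.1°C.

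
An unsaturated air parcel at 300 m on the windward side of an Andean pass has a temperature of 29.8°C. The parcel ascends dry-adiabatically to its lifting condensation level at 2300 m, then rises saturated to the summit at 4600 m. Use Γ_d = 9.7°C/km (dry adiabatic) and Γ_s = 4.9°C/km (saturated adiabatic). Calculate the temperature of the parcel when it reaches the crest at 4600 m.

-0.87°C

From 300 m to 2300 m (dry): cools by 9.7 × 2 = 19.4°C, giving 10.4°C.
From 2300 m to 4600 m (saturated): cools by 4.9 × 2.3 = 11.27°C, giving -0.87°C.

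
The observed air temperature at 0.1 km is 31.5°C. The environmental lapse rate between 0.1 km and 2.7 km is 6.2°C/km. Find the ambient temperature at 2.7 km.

100 → 2700 m (environmental, 6.2°C/km): ΔT = -6.2 × 2.6 = -16.12°C → T = 15.38°C

15.38°C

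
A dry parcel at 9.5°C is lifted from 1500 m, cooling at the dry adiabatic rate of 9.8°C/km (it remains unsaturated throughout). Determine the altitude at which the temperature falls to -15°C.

Height above start = (9.5 − (-15)) / 9.8 = 2.5 km
Altitude = 1500 m + 2500 m = 4000 m

4000 m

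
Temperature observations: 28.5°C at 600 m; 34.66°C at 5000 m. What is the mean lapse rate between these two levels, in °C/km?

Γ = −ΔT/Δz = (28.5 − 34.66) / (5000 − 600) m
  = -6.16°C / 4.4 km = -1.4°C/km

-1.4°C/km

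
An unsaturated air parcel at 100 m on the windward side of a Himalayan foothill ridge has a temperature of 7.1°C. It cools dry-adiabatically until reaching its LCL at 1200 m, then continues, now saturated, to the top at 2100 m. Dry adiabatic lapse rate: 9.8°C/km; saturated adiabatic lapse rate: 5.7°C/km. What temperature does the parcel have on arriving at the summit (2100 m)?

-8.81°C

100–1200 m, dry: Δz = 1.1 km ⇒ ΔT = -10.78°C; T = -3.68°C
1200–2100 m, saturated: Δz = 0.9 km ⇒ ΔT = -5.13°C; T = -8.81°C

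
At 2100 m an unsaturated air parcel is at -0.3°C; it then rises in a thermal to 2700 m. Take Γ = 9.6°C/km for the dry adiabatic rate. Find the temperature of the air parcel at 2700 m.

-6.06°C

Dry adiabatic to 2700 m: -9.6 × 0.6 km = -5.76°C, so T = -6.06°C.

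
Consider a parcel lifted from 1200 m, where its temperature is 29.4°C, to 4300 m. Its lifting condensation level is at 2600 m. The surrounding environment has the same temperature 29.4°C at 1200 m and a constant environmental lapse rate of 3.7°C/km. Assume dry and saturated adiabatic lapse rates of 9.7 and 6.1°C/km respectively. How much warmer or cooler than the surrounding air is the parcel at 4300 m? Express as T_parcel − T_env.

Parcel:
  1200–2600 m, dry: Δz = 1.4 km ⇒ ΔT = -13.58°C; T = 15.82°C
  2600–4300 m, saturated: Δz = 1.7 km ⇒ ΔT = -10.37°C; T = 5.45°C
Environment:
  1200–4300 m, environment: Δz = 3.1 km ⇒ ΔT = -11.47°C; T = 17.93°C
T_parcel − T_env = 5.45 − 17.93 = -12.48°C

-12.48°C (parcel cooler than environment)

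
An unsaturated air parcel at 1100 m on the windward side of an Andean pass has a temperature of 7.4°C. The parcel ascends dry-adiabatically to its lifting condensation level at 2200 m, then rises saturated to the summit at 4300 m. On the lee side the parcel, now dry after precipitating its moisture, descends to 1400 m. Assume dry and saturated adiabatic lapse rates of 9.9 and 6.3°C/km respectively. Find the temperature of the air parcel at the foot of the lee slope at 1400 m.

11.99°C

1100 → 2200 m (dry, 9.9°C/km): ΔT = -9.9 × 1.1 = -10.89°C → T = -3.49°C
2200 → 4300 m (saturated, 6.3°C/km): ΔT = -6.3 × 2.1 = -13.23°C → T = -16.72°C
4300 → 1400 m (dry descent, 9.9°C/km): ΔT = +9.9 × 2.9 = +28.71°C → T = 11.99°C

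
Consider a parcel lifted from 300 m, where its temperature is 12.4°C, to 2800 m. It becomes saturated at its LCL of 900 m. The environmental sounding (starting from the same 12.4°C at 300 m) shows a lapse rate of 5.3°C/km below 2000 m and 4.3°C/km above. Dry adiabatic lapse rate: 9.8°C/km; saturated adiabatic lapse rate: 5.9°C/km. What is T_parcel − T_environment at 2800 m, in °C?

-4.64°C (parcel cooler than environment)

Parcel:
  Dry to 900 m: -9.8 × 0.6 km = -5.88°C, so T = 6.52°C.
  Saturated to 2800 m: -5.9 × 1.9 km = -11.21°C, so T = -4.69°C.
Environment:
  Environment, lower layer to 2000 m: -5.3 × 1.7 km = -9.01°C, so T = 3.39°C.
  Environment, upper layer to 2800 m: -4.3 × 0.8 km = -3.44°C, so T = -0.05°C.
T_parcel − T_env = -4.69 − (-0.05) = -4.64°C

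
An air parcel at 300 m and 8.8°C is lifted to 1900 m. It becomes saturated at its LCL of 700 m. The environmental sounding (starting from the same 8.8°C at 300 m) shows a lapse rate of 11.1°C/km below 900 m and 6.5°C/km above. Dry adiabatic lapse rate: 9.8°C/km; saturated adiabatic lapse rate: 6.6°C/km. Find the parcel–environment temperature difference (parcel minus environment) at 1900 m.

Parcel:
  300 → 700 m (dry, 9.8°C/km): ΔT = -9.8 × 0.4 = -3.92°C → T = 4.88°C
  700 → 1900 m (saturated, 6.6°C/km): ΔT = -6.6 × 1.2 = -7.92°C → T = -3.04°C
Environment:
  300 → 900 m (environment, lower layer, 11.1°C/km): ΔT = -11.1 × 0.6 = -6.66°C → T = 2.14°C
  900 → 1900 m (environment, upper layer, 6.5°C/km): ΔT = -6.5 × 1 = -6.5°C → T = -4.36°C
T_parcel − T_env = -3.04 − (-4.36) = +1.32°C

+1.32°C (parcel warmer than environment)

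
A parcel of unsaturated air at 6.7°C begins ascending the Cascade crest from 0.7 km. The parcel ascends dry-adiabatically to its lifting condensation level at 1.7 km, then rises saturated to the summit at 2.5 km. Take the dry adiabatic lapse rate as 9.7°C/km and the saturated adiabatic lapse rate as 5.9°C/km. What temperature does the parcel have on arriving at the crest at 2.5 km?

From 700 m to 1700 m (dry): cools by 9.7 × 1 = 9.7°C, giving -3°C.
From 1700 m to 2500 m (saturated): cools by 5.9 × 0.8 = 4.72°C, giving -7.72°C.

-7.72°C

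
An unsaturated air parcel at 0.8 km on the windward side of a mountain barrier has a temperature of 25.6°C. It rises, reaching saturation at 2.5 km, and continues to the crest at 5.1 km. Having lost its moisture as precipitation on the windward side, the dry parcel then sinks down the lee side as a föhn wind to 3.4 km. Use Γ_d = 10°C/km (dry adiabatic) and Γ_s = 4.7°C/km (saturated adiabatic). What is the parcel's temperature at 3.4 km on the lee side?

800 → 2500 m (dry, 10°C/km): ΔT = -10 × 1.7 = -17°C → T = 8.6°C
2500 → 5100 m (saturated, 4.7°C/km): ΔT = -4.7 × 2.6 = -12.22°C → T = -3.62°C
5100 → 3400 m (dry descent, 10°C/km): ΔT = +10 × 1.7 = +17°C → T = 13.38°C

13.38°C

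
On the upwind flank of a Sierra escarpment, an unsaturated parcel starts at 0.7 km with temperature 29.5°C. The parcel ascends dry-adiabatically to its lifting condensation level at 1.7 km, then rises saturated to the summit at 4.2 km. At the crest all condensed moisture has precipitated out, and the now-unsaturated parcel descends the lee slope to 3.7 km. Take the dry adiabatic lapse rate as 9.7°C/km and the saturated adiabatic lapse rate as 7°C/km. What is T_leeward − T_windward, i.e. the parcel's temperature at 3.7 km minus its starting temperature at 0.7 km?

-22.35°C

Dry to 1700 m: -9.7 × 1 km = -9.7°C, so T = 19.8°C.
Saturated to 4200 m: -7 × 2.5 km = -17.5°C, so T = 2.3°C.
Dry descent to 3700 m: +9.7 × 0.5 km = +4.85°C, so T = 7.15°C.
Net change vs windward start: 7.15 − 29.5 = -22.35°C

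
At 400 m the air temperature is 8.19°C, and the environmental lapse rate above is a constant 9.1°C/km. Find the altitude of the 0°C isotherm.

1300 m

Height above start = (8.19 − 0) / 9.1 = 0.9 km
Altitude = 400 m + 900 m = 1300 m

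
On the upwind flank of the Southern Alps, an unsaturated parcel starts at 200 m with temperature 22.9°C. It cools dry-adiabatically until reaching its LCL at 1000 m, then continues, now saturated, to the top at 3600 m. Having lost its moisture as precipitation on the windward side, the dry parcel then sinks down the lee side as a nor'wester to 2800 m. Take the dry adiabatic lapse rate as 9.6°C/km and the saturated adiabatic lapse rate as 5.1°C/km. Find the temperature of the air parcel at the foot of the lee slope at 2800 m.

Dry to 1000 m: -9.6 × 0.8 km = -7.68°C, so T = 15.22°C.
Saturated to 3600 m: -5.1 × 2.6 km = -13.26°C, so T = 1.96°C.
Dry descent to 2800 m: +9.6 × 0.8 km = +7.68°C, so T = 9.64°C.

9.64°C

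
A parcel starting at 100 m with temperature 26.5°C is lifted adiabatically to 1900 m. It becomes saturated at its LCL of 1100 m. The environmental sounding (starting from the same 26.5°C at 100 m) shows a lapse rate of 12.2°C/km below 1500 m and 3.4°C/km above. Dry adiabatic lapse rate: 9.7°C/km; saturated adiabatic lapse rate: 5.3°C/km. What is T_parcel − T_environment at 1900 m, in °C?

+4.5°C (parcel warmer than environment)

Parcel:
  From 100 m to 1100 m (dry): cools by 9.7 × 1 = 9.7°C, giving 16.8°C.
  From 1100 m to 1900 m (saturated): cools by 5.3 × 0.8 = 4.24°C, giving 12.56°C.
Environment:
  From 100 m to 1500 m (environment, lower layer): cools by 12.2 × 1.4 = 17.08°C, giving 9.42°C.
  From 1500 m to 1900 m (environment, upper layer): cools by 3.4 × 0.4 = 1.36°C, giving 8.06°C.
T_parcel − T_env = 12.56 − 8.06 = +4.5°C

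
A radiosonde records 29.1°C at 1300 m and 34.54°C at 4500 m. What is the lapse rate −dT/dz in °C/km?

-1.7°C/km

Γ = −ΔT/Δz = (29.1 − 34.54) / (4500 − 1300) m
  = -5.44°C / 3.2 km = -1.7°C/km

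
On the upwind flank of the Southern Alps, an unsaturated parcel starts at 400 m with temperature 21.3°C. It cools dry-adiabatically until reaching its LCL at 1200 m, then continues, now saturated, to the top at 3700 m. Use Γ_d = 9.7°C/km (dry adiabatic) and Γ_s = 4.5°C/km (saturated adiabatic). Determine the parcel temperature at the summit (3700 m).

2.29°C

From 400 m to 1200 m (dry): cools by 9.7 × 0.8 = 7.76°C, giving 13.54°C.
From 1200 m to 3700 m (saturated): cools by 4.5 × 2.5 = 11.25°C, giving 2.29°C.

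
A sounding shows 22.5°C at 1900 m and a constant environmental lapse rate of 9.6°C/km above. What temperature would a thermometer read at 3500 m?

7.14°C

Environmental to 3500 m: -9.6 × 1.6 km = -15.36°C, so T = 7.14°C.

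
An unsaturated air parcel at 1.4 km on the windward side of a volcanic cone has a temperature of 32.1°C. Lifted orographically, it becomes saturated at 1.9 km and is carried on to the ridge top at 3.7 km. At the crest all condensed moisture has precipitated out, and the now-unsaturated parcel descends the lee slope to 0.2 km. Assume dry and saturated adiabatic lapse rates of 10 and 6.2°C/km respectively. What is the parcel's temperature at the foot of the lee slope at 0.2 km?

1400 → 1900 m (dry, 10°C/km): ΔT = -10 × 0.5 = -5°C → T = 27.1°C
1900 → 3700 m (saturated, 6.2°C/km): ΔT = -6.2 × 1.8 = -11.16°C → T = 15.94°C
3700 → 200 m (dry descent, 10°C/km): ΔT = +10 × 3.5 = +35°C → T = 50.94°C

50.94°C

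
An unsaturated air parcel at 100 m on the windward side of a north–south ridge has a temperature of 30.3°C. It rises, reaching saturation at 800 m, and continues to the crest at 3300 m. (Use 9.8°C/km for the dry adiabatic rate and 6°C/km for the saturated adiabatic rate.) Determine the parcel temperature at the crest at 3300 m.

100 → 800 m (dry, 9.8°C/km): ΔT = -9.8 × 0.7 = -6.86°C → T = 23.44°C
800 → 3300 m (saturated, 6°C/km): ΔT = -6 × 2.5 = -15°C → T = 8.44°C

8.44°C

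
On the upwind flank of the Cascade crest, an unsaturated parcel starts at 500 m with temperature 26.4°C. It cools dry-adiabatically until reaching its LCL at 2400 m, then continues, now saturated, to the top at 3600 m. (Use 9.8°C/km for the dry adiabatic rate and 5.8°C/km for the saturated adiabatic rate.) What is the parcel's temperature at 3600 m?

Dry to 2400 m: -9.8 × 1.9 km = -18.62°C, so T = 7.78°C.
Saturated to 3600 m: -5.8 × 1.2 km = -6.96°C, so T = 0.82°C.

0.82°C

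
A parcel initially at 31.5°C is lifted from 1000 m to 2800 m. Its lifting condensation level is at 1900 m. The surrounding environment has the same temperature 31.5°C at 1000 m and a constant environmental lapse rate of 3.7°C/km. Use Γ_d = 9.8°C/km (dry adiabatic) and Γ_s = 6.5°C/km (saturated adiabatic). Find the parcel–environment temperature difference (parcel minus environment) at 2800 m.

-8.01°C (parcel cooler than environment)

Parcel:
  1000 → 1900 m (dry, 9.8°C/km): ΔT = -9.8 × 0.9 = -8.82°C → T = 22.68°C
  1900 → 2800 m (saturated, 6.5°C/km): ΔT = -6.5 × 0.9 = -5.85°C → T = 16.83°C
Environment:
  1000 → 2800 m (environment, 3.7°C/km): ΔT = -3.7 × 1.8 = -6.66°C → T = 24.84°C
T_parcel − T_env = 16.83 − 24.84 = -8.01°C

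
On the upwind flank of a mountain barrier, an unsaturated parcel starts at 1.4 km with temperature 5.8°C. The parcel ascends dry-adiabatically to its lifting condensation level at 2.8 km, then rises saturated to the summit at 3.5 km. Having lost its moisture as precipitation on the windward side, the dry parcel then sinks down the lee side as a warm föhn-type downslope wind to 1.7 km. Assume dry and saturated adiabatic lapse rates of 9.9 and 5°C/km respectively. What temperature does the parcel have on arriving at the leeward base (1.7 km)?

From 1400 m to 2800 m (dry): cools by 9.9 × 1.4 = 13.86°C, giving -8.06°C.
From 2800 m to 3500 m (saturated): cools by 5 × 0.7 = 3.5°C, giving -11.56°C.
From 3500 m to 1700 m (dry descent): warms by 9.9 × 1.8 = 17.82°C, giving 6.26°C.

6.26°C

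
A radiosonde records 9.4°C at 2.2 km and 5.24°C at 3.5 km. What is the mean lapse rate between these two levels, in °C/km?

3.2°C/km

Γ = −ΔT/Δz = (9.4 − 5.24) / (3500 − 2200) m
  = 4.16°C / 1.3 km = 3.2°C/km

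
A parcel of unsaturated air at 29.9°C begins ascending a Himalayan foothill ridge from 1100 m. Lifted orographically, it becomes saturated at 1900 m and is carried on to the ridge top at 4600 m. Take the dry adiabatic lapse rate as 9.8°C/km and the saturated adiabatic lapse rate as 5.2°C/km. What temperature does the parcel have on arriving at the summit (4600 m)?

1100 → 1900 m (dry, 9.8°C/km): ΔT = -9.8 × 0.8 = -7.84°C → T = 22.06°C
1900 → 4600 m (saturated, 5.2°C/km): ΔT = -5.2 × 2.7 = -14.04°C → T = 8.02°C

8.02°C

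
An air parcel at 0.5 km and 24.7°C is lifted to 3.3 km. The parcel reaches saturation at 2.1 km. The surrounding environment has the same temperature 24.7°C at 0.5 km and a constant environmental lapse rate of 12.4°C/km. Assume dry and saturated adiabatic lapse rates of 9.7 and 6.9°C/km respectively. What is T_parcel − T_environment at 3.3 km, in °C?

+10.92°C (parcel warmer than environment)

Parcel:
  500–2100 m, dry: Δz = 1.6 km ⇒ ΔT = -15.52°C; T = 9.18°C
  2100–3300 m, saturated: Δz = 1.2 km ⇒ ΔT = -8.28°C; T = 0.9°C
Environment:
  500–3300 m, environment: Δz = 2.8 km ⇒ ΔT = -34.72°C; T = -10.02°C
T_parcel − T_env = 0.9 − (-10.02) = +10.92°C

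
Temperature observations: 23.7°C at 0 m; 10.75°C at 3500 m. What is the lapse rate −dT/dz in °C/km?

3.7°C/km

Γ = −ΔT/Δz = (23.7 − 10.75) / (3500 − 0) m
  = 12.95°C / 3.5 km = 3.7°C/km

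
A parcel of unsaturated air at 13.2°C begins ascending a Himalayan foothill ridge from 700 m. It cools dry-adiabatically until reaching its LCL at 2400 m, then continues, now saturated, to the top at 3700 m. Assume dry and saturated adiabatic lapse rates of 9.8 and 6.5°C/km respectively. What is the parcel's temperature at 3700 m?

-11.91°C

From 700 m to 2400 m (dry): cools by 9.8 × 1.7 = 16.66°C, giving -3.46°C.
From 2400 m to 3700 m (saturated): cools by 6.5 × 1.3 = 8.45°C, giving -11.91°C.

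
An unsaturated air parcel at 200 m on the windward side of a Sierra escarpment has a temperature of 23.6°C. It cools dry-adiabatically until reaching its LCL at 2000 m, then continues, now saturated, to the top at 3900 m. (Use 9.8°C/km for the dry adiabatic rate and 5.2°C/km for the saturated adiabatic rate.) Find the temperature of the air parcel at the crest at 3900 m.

-3.92°C

200 → 2000 m (dry, 9.8°C/km): ΔT = -9.8 × 1.8 = -17.64°C → T = 5.96°C
2000 → 3900 m (saturated, 5.2°C/km): ΔT = -5.2 × 1.9 = -9.88°C → T = -3.92°C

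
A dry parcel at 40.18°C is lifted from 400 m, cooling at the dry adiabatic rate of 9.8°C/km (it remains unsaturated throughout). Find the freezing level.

Height above start = (40.18 − 0) / 9.8 = 4.1 km
Altitude = 400 m + 4100 m = 4500 m

4500 m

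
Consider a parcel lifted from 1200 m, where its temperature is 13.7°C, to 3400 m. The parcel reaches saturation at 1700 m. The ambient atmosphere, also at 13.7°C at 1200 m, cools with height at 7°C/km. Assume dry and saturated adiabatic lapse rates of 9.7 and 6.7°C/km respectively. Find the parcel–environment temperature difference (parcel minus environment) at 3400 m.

Parcel:
  Dry to 1700 m: -9.7 × 0.5 km = -4.85°C, so T = 8.85°C.
  Saturated to 3400 m: -6.7 × 1.7 km = -11.39°C, so T = -2.54°C.
Environment:
  Environment to 3400 m: -7 × 2.2 km = -15.4°C, so T = -1.7°C.
T_parcel − T_env = -2.54 − (-1.7) = -0.84°C

-0.84°C (parcel cooler than environment)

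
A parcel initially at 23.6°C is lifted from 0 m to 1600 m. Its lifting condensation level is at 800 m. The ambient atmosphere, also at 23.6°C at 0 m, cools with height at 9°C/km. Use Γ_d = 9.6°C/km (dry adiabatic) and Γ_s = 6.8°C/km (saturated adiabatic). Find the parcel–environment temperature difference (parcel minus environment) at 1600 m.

+1.28°C (parcel warmer than environment)

Parcel:
  0–800 m, dry: Δz = 0.8 km ⇒ ΔT = -7.68°C; T = 15.92°C
  800–1600 m, saturated: Δz = 0.8 km ⇒ ΔT = -5.44°C; T = 10.48°C
Environment:
  0–1600 m, environment: Δz = 1.6 km ⇒ ΔT = -14.4°C; T = 9.2°C
T_parcel − T_env = 10.48 − 9.2 = +1.28°C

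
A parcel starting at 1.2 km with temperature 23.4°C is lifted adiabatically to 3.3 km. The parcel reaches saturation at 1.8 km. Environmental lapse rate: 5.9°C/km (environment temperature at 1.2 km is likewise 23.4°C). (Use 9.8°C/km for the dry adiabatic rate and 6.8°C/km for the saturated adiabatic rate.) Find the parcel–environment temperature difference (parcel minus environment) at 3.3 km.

Parcel:
  1200 → 1800 m (dry, 9.8°C/km): ΔT = -9.8 × 0.6 = -5.88°C → T = 17.52°C
  1800 → 3300 m (saturated, 6.8°C/km): ΔT = -6.8 × 1.5 = -10.2°C → T = 7.32°C
Environment:
  1200 → 3300 m (environment, 5.9°C/km): ΔT = -5.9 × 2.1 = -12.39°C → T = 11.01°C
T_parcel − T_env = 7.32 − 11.01 = -3.69°C

-3.69°C (parcel cooler than environment)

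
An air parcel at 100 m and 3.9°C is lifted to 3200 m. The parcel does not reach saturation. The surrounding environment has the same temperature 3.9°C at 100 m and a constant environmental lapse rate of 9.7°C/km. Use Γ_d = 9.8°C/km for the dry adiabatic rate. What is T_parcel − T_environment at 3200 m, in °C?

-0.31°C (parcel cooler than environment)

Parcel:
  100 → 3200 m (dry, 9.8°C/km): ΔT = -9.8 × 3.1 = -30.38°C → T = -26.48°C
Environment:
  100 → 3200 m (environment, 9.7°C/km): ΔT = -9.7 × 3.1 = -30.07°C → T = -26.17°C
T_parcel − T_env = -26.48 − (-26.17) = -0.31°C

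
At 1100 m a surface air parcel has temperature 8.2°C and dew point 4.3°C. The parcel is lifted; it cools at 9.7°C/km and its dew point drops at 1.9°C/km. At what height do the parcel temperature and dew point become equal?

1600 m

T and T_d converge at 9.7 − 1.9 = 7.8°C per km
Height above start = (8.2 − 4.3) / 7.8 = 0.5 km
LCL altitude = 1100 m + 500 m = 1600 m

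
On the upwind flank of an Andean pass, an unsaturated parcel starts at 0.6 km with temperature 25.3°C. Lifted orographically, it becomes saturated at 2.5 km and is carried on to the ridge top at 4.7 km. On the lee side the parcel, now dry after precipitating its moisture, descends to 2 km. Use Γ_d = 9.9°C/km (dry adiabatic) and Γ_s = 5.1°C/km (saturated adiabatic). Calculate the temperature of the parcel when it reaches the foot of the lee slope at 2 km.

Dry to 2500 m: -9.9 × 1.9 km = -18.81°C, so T = 6.49°C.
Saturated to 4700 m: -5.1 × 2.2 km = -11.22°C, so T = -4.73°C.
Dry descent to 2000 m: +9.9 × 2.7 km = +26.73°C, so T = 22°C.

22°C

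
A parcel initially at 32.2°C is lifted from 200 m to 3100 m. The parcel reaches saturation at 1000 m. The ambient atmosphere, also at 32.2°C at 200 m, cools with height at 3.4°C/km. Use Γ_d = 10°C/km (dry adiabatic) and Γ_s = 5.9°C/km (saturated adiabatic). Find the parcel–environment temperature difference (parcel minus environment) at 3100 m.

Parcel:
  200–1000 m, dry: Δz = 0.8 km ⇒ ΔT = -8°C; T = 24.2°C
  1000–3100 m, saturated: Δz = 2.1 km ⇒ ΔT = -12.39°C; T = 11.81°C
Environment:
  200–3100 m, environment: Δz = 2.9 km ⇒ ΔT = -9.86°C; T = 22.34°C
T_parcel − T_env = 11.81 − 22.34 = -10.53°C

-10.53°C (parcel cooler than environment)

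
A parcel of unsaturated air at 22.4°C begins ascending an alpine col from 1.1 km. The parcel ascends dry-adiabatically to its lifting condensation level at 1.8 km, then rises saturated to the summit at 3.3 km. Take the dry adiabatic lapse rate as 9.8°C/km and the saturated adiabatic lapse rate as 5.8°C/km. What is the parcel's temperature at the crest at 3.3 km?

1100–1800 m, dry: Δz = 0.7 km ⇒ ΔT = -6.86°C; T = 15.54°C
1800–3300 m, saturated: Δz = 1.5 km ⇒ ΔT = -8.7°C; T = 6.84°C

6.84°C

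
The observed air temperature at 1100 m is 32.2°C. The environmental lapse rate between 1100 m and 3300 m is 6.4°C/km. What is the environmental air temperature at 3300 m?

1100–3300 m, environmental: Δz = 2.2 km ⇒ ΔT = -14.08°C; T = 18.12°C

18.12°C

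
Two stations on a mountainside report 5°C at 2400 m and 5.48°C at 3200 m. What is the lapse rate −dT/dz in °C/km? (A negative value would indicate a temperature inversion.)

Γ = −ΔT/Δz = (5 − 5.48) / (3200 − 2400) m
  = -0.48°C / 0.8 km = -0.6°C/km

-0.6°C/km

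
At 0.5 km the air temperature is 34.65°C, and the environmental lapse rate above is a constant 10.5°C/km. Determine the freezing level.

Height above start = (34.65 − 0) / 10.5 = 3.3 km
Altitude = 500 m + 3300 m = 3800 m

3.8 km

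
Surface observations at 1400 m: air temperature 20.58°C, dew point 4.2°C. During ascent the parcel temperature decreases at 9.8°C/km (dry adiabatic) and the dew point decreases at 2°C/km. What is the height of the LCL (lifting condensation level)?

T and T_d converge at 9.8 − 2 = 7.8°C per km
Height above start = (20.58 − 4.2) / 7.8 = 2.1 km
LCL altitude = 1400 m + 2100 m = 3500 m

3500 m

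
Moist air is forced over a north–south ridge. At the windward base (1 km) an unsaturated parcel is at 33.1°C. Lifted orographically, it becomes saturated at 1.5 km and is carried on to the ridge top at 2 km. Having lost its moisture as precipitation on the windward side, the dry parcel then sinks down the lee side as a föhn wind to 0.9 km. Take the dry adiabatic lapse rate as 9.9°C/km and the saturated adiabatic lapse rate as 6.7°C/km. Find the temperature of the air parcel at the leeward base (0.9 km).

35.69°C

1000–1500 m, dry: Δz = 0.5 km ⇒ ΔT = -4.95°C; T = 28.15°C
1500–2000 m, saturated: Δz = 0.5 km ⇒ ΔT = -3.35°C; T = 24.8°C
2000–900 m, dry descent: Δz = 1.1 km ⇒ ΔT = +10.89°C; T = 35.69°C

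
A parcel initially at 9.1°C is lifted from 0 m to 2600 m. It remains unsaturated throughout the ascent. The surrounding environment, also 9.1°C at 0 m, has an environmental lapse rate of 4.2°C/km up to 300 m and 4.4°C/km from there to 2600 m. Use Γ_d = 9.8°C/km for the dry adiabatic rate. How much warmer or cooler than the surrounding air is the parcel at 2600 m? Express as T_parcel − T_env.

Parcel:
  0–2600 m, dry: Δz = 2.6 km ⇒ ΔT = -25.48°C; T = -16.38°C
Environment:
  0–300 m, environment, lower layer: Δz = 0.3 km ⇒ ΔT = -1.26°C; T = 7.84°C
  300–2600 m, environment, upper layer: Δz = 2.3 km ⇒ ΔT = -10.12°C; T = -2.28°C
T_parcel − T_env = -16.38 − (-2.28) = -14.1°C

-14.1°C (parcel cooler than environment)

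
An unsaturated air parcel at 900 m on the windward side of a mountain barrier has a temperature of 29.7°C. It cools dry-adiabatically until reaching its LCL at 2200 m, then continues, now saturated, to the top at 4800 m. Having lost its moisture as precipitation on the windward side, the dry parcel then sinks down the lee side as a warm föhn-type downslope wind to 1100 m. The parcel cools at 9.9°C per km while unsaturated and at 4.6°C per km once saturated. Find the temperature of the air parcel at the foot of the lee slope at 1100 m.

41.5°C

900 → 2200 m (dry, 9.9°C/km): ΔT = -9.9 × 1.3 = -12.87°C → T = 16.83°C
2200 → 4800 m (saturated, 4.6°C/km): ΔT = -4.6 × 2.6 = -11.96°C → T = 4.87°C
4800 → 1100 m (dry descent, 9.9°C/km): ΔT = +9.9 × 3.7 = +36.63°C → T = 41.5°C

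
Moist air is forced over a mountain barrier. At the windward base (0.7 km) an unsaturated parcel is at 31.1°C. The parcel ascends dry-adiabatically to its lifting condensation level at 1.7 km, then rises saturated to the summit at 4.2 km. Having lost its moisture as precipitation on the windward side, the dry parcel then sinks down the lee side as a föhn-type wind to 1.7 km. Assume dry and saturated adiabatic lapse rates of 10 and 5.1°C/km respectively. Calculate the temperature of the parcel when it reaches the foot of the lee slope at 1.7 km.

700 → 1700 m (dry, 10°C/km): ΔT = -10 × 1 = -10°C → T = 21.1°C
1700 → 4200 m (saturated, 5.1°C/km): ΔT = -5.1 × 2.5 = -12.75°C → T = 8.35°C
4200 → 1700 m (dry descent, 10°C/km): ΔT = +10 × 2.5 = +25°C → T = 33.35°C

33.35°C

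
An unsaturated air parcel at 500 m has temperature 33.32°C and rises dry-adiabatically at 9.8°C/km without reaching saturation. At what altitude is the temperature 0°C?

Height above start = (33.32 − 0) / 9.8 = 3.4 km
Altitude = 500 m + 3400 m = 3900 m

3900 m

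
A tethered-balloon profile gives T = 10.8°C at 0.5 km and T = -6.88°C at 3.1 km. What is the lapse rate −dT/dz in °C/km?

6.8°C/km

Γ = −ΔT/Δz = (10.8 − (-6.88)) / (3100 − 500) m
  = 17.68°C / 2.6 km = 6.8°C/km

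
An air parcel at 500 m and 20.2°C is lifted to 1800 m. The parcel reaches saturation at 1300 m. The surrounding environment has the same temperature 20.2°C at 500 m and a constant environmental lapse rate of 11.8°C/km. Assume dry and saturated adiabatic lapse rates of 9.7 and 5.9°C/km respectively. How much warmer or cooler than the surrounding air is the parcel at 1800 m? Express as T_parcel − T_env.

+4.63°C (parcel warmer than environment)

Parcel:
  Dry to 1300 m: -9.7 × 0.8 km = -7.76°C, so T = 12.44°C.
  Saturated to 1800 m: -5.9 × 0.5 km = -2.95°C, so T = 9.49°C.
Environment:
  Environment to 1800 m: -11.8 × 1.3 km = -15.34°C, so T = 4.86°C.
T_parcel − T_env = 9.49 − 4.86 = +4.63°C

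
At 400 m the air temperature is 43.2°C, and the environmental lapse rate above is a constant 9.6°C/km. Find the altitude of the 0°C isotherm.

4900 m

Height above start = (43.2 − 0) / 9.6 = 4.5 km
Altitude = 400 m + 4500 m = 4900 m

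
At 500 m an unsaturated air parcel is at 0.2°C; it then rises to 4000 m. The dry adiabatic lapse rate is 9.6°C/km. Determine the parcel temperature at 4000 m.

From 500 m to 4000 m (dry adiabatic): cools by 9.6 × 3.5 = 33.6°C, giving -33.4°C.

-33.4°C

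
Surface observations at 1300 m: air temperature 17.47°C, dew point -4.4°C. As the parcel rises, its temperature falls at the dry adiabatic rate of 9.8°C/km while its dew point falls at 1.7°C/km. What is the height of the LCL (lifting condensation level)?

4000 m

T and T_d converge at 9.8 − 1.7 = 8.1°C per km
Height above start = (17.47 − (-4.4)) / 8.1 = 2.7 km
LCL altitude = 1300 m + 2700 m = 4000 m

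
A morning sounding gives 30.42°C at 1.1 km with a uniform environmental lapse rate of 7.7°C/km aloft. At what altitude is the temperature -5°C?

Height above start = (30.42 − (-5)) / 7.7 = 4.6 km
Altitude = 1100 m + 4600 m = 5700 m

5.7 km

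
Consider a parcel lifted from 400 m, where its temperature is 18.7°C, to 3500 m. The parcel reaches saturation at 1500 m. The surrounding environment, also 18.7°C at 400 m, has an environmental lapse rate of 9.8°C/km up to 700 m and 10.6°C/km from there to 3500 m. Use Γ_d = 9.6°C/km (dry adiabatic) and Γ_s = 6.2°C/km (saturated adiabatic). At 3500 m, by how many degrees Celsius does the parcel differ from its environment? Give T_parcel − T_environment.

+9.66°C (parcel warmer than environment)

Parcel:
  Dry to 1500 m: -9.6 × 1.1 km = -10.56°C, so T = 8.14°C.
  Saturated to 3500 m: -6.2 × 2 km = -12.4°C, so T = -4.26°C.
Environment:
  Environment, lower layer to 700 m: -9.8 × 0.3 km = -2.94°C, so T = 15.76°C.
  Environment, upper layer to 3500 m: -10.6 × 2.8 km = -29.68°C, so T = -13.92°C.
T_parcel − T_env = -4.26 − (-13.92) = +9.66°C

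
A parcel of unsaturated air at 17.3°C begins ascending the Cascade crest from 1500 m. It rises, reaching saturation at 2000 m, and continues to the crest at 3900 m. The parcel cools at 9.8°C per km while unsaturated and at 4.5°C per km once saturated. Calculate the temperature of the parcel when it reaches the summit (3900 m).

1500–2000 m, dry: Δz = 0.5 km ⇒ ΔT = -4.9°C; T = 12.4°C
2000–3900 m, saturated: Δz = 1.9 km ⇒ ΔT = -8.55°C; T = 3.85°C

3.85°C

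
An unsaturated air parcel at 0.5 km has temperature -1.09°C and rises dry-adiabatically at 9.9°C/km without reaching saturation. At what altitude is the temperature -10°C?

1.4 km

Height above start = (-1.09 − (-10)) / 9.9 = 0.9 km
Altitude = 500 m + 900 m = 1400 m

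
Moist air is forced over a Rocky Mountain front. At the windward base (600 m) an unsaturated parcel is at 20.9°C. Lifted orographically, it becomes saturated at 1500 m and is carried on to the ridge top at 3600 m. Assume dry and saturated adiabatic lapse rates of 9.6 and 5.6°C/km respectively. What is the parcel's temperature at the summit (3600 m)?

0.5°C

From 600 m to 1500 m (dry): cools by 9.6 × 0.9 = 8.64°C, giving 12.26°C.
From 1500 m to 3600 m (saturated): cools by 5.6 × 2.1 = 11.76°C, giving 0.5°C.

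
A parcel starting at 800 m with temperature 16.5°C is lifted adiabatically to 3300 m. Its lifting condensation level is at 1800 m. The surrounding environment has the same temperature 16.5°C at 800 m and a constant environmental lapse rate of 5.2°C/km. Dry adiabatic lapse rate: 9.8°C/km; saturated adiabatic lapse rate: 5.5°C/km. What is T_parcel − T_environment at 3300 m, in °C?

Parcel:
  Dry to 1800 m: -9.8 × 1 km = -9.8°C, so T = 6.7°C.
  Saturated to 3300 m: -5.5 × 1.5 km = -8.25°C, so T = -1.55°C.
Environment:
  Environment to 3300 m: -5.2 × 2.5 km = -13°C, so T = 3.5°C.
T_parcel − T_env = -1.55 − 3.5 = -5.05°C

-5.05°C (parcel cooler than environment)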